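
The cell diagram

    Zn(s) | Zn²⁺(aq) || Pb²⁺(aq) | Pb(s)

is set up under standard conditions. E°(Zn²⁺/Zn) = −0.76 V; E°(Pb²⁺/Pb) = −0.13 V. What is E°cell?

+0.63 V

By convention the left-hand electrode in cell notation is the anode (oxidation) and the right-hand electrode is the cathode (reduction).
E°cell = E°(right) − E°(left) = −0.13 − (−0.76) = +0.63 V.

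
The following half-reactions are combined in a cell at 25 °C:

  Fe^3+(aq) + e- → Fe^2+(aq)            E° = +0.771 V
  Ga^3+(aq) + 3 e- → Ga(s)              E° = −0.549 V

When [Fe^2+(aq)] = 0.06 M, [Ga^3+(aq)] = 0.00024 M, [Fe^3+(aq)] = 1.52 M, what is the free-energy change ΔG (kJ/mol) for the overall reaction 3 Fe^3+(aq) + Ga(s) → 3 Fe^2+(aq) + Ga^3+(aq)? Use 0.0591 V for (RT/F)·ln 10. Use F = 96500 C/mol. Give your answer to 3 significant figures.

With Fe³⁺/Fe²⁺ reduced at the cathode, E°cell = +0.771 − (−0.549) = +1.320 V and n = 3.
Q = ([Fe^2+(aq)]^3·[Ga^3+(aq)]) / [Fe^3+(aq)]^3 = 1.48×10^−8, so log Q = −7.831 and E = +1.320 − (0.0591/3)(−7.831) = +1.4743 V.
ΔG = −nFE = −(3)(96500)(+1.4743) J/mol = −427 kJ/mol.

−427 kJ/mol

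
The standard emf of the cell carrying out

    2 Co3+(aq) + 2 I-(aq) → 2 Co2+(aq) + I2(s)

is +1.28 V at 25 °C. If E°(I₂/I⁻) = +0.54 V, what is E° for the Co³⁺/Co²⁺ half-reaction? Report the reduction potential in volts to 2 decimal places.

+1.82 V

In the reaction as written the Co³⁺/Co²⁺ couple is reduced (cathode) and I₂/I⁻ is oxidized (anode), so E°cell = E°(Co³⁺/Co²⁺) − E°(I₂/I⁻).
E°(Co³⁺/Co²⁺) = E°cell + E°(anode) = +1.28 + (+0.54) = +1.82 V.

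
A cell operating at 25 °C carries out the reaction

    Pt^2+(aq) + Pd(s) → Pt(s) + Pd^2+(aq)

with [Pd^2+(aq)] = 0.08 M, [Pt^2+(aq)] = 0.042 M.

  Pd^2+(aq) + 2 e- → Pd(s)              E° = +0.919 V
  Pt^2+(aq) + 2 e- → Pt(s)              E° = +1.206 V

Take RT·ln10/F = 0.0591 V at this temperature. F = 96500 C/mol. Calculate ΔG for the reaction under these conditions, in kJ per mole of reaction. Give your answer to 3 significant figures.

With Pt²⁺/Pt reduced at the cathode, E°cell = +1.206 − (+0.919) = +0.287 V and n = 2.
Here Q = [Pd^2+(aq)] / [Pt^2+(aq)] = 1.9 (log Q = 0.280), giving E = +0.287 − (0.0591/2)·(0.280) = +0.2787 V.
Then ΔG = −nFE = −2 × 96500 × +0.2787 J/mol = −53.8 kJ/mol.

−53.8 kJ/mol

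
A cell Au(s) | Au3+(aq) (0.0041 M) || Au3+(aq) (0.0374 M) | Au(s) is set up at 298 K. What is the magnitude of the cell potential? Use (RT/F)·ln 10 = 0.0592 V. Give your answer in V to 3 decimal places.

0.019 V

For a concentration cell E°cell = 0, since both electrodes use the same couple.
The compartment with the higher Au3+(aq) concentration (0.0374 M) acts as the cathode; ions are reduced there and produced at the dilute (0.0041 M) anode.
With n = 3, Ecell = −(0.0592/3)·log([dilute]/[conc]) = −(0.0592/3)·log(0.0041/0.0374) = +0.019 V.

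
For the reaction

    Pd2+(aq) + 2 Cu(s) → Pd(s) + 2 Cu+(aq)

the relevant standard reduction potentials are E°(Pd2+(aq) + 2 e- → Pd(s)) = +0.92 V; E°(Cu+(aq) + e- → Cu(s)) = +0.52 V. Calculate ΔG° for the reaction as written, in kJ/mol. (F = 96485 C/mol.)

−77.2 kJ/mol

In the reaction as written Pd2+(aq) is reduced, so the Pd²⁺/Pd couple is the cathode and Cu⁺/Cu is the anode.
E°cell = +0.92 − (+0.52) = +0.40 V; balancing electrons gives n = 2.
ΔG° = −nFE°cell = −(2)(96485)(+0.40) J/mol = −77.2 kJ/mol.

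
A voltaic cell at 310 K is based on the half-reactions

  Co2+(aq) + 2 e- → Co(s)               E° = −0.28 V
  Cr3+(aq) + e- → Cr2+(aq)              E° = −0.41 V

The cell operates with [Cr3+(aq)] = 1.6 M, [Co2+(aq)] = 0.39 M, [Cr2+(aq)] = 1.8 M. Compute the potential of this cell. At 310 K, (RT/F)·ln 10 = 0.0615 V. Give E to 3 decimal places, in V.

+0.121 V

The Co²⁺/Co couple has the more positive E°, so it is the cathode; Cr³⁺/Cr²⁺ is the anode.
E°cell = E°cat − E°an = −0.28 − (−0.41) = +0.13 V; n = 2.
The balanced reaction is Co2+(aq) + 2 Cr2+(aq) → Co(s) + 2 Cr3+(aq), so Q = [Cr3+(aq)]^2 / ([Co2+(aq)]·[Cr2+(aq)]^2) = 2.03 and log Q = 0.307.
By the Nernst equation, E = +0.13 − (0.0615/2)·(0.307) = +0.121 V.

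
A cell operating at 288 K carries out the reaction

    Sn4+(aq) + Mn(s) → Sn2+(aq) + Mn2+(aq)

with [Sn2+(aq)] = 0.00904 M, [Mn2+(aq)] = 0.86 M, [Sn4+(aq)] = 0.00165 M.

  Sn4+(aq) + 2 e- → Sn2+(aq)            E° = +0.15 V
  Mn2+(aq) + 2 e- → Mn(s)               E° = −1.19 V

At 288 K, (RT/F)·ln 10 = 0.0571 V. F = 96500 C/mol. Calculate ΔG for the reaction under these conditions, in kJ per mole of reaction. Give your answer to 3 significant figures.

With Sn⁴⁺/Sn²⁺ reduced at the cathode, E°cell = +0.15 − (−1.19) = +1.34 V and n = 2.
Q = ([Sn2+(aq)]·[Mn2+(aq)]) / [Sn4+(aq)] = 4.71, so log Q = 0.673 and E = +1.34 − (0.0571/2)(0.673) = +1.3208 V.
Finally ΔG = −nFE = −(2)(96500 C/mol)(+1.3208 V) = −255 kJ/mol.

−255 kJ/mol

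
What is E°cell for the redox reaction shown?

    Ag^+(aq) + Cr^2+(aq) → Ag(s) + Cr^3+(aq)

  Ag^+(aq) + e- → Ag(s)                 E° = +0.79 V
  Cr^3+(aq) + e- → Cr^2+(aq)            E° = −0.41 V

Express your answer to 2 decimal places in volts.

+1.20 V

Ag^+(aq) gains electrons, so the Ag⁺/Ag couple is the cathode; the Cr³⁺/Cr²⁺ couple is the anode.
E°cell = E°(cathode) − E°(anode) = +0.79 − (−0.41) = +1.20 V.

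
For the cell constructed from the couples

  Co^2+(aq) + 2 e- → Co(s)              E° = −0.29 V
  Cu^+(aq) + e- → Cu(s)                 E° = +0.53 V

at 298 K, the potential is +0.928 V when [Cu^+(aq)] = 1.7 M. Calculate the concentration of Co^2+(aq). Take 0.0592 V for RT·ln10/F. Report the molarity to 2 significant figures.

With Cu⁺/Cu at the cathode and Co²⁺/Co at the anode, E°cell = +0.53 − (−0.29) = +0.82 V (n = 2).
Since E = E° − (0.0592/n)·log Q, log Q = n(E° − E)/0.0592 = −3.649.
Balancing electrons gives 2 Cu^+(aq) + Co(s) → 2 Cu(s) + Co^2+(aq); thus Q = [Co^2+(aq)] / [Cu^+(aq)]^2.
Substituting the known concentrations and solving, log [Co^2+(aq)] = −3.188 and [Co^2+(aq)] = 0.00065 M.

0.00065 M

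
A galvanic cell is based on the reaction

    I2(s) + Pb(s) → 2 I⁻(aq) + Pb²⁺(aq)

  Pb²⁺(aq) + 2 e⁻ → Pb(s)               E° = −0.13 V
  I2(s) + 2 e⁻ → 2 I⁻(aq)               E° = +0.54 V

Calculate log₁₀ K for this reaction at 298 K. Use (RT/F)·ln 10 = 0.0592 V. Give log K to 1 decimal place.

log K = 22.6

The I₂/I⁻ couple is reduced (cathode); E°cell = +0.54 − (−0.13) = +0.67 V with n = 2.
At equilibrium E = 0, so log K = nE°cell / 0.0592 = (2)(+0.67) / 0.0592 = 22.6.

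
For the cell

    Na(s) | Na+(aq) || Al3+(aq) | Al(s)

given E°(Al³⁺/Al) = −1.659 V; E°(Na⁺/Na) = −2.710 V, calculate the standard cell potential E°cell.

+1.051 V

By convention the left-hand electrode in cell notation is the anode (oxidation) and the right-hand electrode is the cathode (reduction).
E°cell = E°(right) − E°(left) = −1.659 − (−2.710) = +1.051 V.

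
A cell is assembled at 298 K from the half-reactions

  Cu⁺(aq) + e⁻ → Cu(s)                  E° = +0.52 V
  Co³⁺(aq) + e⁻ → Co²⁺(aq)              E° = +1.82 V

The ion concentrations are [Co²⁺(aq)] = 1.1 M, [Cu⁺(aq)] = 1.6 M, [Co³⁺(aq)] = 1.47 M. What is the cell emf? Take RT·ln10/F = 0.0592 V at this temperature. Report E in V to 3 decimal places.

+1.295 V

Co³⁺/Co²⁺ is reduced (cathode, E° = +1.82 V) and Cu⁺/Cu is oxidized (anode).
E°cell = +1.82 − (+0.52) = +1.30 V, with n = 1 electron transferred.
For the overall reaction Co³⁺(aq) + Cu(s) → Co²⁺(aq) + Cu⁺(aq), Q = ([Co²⁺(aq)]·[Cu⁺(aq)]) / [Co³⁺(aq)] = 1.2, giving log Q = 0.078.
By the Nernst equation, E = +1.30 − (0.0592/1)·(0.078) = +1.295 V.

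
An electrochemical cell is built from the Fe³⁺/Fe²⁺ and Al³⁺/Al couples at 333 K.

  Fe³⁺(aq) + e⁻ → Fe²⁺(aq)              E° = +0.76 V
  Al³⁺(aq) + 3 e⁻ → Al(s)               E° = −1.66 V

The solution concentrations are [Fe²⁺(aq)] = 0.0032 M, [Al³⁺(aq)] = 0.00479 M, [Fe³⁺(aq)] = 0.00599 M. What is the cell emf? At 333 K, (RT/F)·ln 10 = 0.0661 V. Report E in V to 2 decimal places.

Fe³⁺/Fe²⁺ is reduced (cathode, E° = +0.76 V) and Al³⁺/Al is oxidized (anode).
E°cell = E°cat − E°an = +0.76 − (−1.66) = +2.42 V; n = 3.
For the overall reaction 3 Fe³⁺(aq) + Al(s) → 3 Fe²⁺(aq) + Al³⁺(aq), Q = ([Fe²⁺(aq)]^3·[Al³⁺(aq)]) / [Fe³⁺(aq)]^3 = 0.00073, giving log Q = −3.136.
By the Nernst equation, E = +2.42 − (0.0661/3)·(−3.136) = +2.49 V.

+2.49 V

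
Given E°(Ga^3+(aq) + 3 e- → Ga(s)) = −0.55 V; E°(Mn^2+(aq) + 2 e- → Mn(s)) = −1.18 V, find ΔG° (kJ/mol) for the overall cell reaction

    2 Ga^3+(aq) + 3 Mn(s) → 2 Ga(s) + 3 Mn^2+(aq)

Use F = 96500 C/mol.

In the reaction as written Ga^3+(aq) is reduced, so the Ga³⁺/Ga couple is the cathode and Mn²⁺/Mn is the anode.
E°cell = −0.55 − (−1.18) = +0.63 V; balancing electrons gives n = 6.
ΔG° = −nFE°cell = −(6)(96500)(+0.63) J/mol = −365 kJ/mol.

−365 kJ/mol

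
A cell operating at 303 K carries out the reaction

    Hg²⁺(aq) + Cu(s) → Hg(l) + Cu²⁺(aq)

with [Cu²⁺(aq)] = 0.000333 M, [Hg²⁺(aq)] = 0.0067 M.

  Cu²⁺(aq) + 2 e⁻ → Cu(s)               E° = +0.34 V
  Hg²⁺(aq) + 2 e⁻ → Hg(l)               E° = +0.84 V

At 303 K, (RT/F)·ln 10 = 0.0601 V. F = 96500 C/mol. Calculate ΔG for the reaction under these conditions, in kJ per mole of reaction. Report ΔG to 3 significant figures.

−104 kJ/mol

The standard cell potential is +0.84 − (+0.34) = +0.50 V, with n = 2 electrons in the balanced equation.
Q = [Cu²⁺(aq)] / [Hg²⁺(aq)] = 0.0497, so log Q = −1.304 and E = +0.50 − (0.0601/2)(−1.304) = +0.5392 V.
Finally ΔG = −nFE = −(2)(96500 C/mol)(+0.5392 V) = −104 kJ/mol.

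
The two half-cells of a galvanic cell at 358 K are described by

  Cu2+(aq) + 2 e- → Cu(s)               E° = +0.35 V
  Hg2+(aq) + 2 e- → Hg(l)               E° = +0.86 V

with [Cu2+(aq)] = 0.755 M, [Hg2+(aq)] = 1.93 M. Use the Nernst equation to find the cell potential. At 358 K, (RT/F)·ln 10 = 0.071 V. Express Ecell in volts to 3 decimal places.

+0.524 V

Hg²⁺/Hg is reduced (cathode, E° = +0.86 V) and Cu²⁺/Cu is oxidized (anode).
E°cell = +0.86 − (+0.35) = +0.51 V, with n = 2 electrons transferred.
Balancing gives Hg2+(aq) + Cu(s) → Hg(l) + Cu2+(aq); hence Q = [Cu2+(aq)] / [Hg2+(aq)] = 0.391 (log Q = −0.408).
By the Nernst equation, E = +0.51 − (0.071/2)·(−0.408) = +0.524 V.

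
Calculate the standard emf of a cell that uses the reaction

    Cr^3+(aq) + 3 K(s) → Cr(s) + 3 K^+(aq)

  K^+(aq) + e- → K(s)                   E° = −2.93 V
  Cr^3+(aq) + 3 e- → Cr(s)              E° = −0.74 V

In the reaction as written, Cr^3+(aq) is reduced (cathode) and K^+(aq) is produced by oxidation at the anode.
E°cell = E°(cathode) − E°(anode) = −0.74 − (−2.93) = +2.19 V.
The positive value indicates the reaction is spontaneous as written.

+2.19 V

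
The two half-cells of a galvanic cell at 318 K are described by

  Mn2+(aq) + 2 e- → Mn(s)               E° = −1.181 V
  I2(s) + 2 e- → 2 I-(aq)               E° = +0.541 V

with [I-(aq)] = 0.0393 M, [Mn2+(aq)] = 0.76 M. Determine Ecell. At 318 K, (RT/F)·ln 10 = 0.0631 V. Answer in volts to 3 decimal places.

+1.814 V

I₂/I⁻ is reduced (cathode, E° = +0.541 V) and Mn²⁺/Mn is oxidized (anode).
The standard potential is +0.541 − (−1.181) = +1.722 V and the balanced reaction transfers n = 2 electrons.
Balancing gives I2(s) + Mn(s) → 2 I-(aq) + Mn2+(aq); hence Q = [I-(aq)]^2·[Mn2+(aq)] = 0.00117 (log Q = −2.930).
E = E° − (0.0631/n)·log Q = +1.722 − (0.0631/2)(−2.930) = +1.814 V.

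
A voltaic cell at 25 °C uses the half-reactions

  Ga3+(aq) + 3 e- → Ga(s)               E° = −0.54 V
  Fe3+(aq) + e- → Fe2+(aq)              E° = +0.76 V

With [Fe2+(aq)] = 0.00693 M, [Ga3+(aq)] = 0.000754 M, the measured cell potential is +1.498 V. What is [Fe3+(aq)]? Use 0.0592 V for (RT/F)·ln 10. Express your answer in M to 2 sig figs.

Fe³⁺/Fe²⁺ is the cathode (higher E°); E°cell = +0.76 − (−0.54) = +1.30 V with n = 3.
Rearranging E = E° − (0.0592/n)·log Q gives log Q = 3(+1.30 − (+1.498))/0.0592 = −10.034.
For 3 Fe3+(aq) + Ga(s) → 3 Fe2+(aq) + Ga3+(aq), the reaction quotient is Q = ([Fe2+(aq)]^3·[Ga3+(aq)]) / [Fe3+(aq)]^3.
Isolating [Fe3+(aq)] in Q = 10^{−10.034} yields log [Fe3+(aq)] = 0.145, i.e. 1.4 M.

1.4 M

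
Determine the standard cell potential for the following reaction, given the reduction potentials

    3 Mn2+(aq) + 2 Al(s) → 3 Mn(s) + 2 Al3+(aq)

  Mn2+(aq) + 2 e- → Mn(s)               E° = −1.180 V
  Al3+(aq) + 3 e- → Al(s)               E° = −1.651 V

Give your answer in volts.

In the reaction as written, Mn2+(aq) is reduced (cathode) and Al3+(aq) is produced by oxidation at the anode.
E°cell = E°(cathode) − E°(anode) = −1.180 − (−1.651) = +0.471 V.

+0.471 V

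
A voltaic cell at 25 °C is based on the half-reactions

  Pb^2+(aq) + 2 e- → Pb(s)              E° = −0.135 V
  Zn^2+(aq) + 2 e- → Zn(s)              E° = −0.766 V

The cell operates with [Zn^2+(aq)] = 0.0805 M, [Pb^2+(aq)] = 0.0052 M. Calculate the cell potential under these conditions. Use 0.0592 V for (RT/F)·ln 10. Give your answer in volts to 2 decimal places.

+0.60 V

Pb²⁺/Pb is reduced (cathode, E° = −0.135 V) and Zn²⁺/Zn is oxidized (anode).
E°cell = −0.135 − (−0.766) = +0.631 V, with n = 2 electrons transferred.
For the overall reaction Pb^2+(aq) + Zn(s) → Pb(s) + Zn^2+(aq), Q = [Zn^2+(aq)] / [Pb^2+(aq)] = 15.5, giving log Q = 1.190.
E = E° − (0.0592/n)·log Q = +0.631 − (0.0592/2)(1.190) = +0.60 V.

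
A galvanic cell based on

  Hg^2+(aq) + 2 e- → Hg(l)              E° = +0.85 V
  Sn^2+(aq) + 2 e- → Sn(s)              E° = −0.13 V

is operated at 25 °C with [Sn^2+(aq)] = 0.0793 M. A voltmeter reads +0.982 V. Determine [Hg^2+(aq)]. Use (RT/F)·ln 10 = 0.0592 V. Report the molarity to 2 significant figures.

0.093 M

Hg²⁺/Hg is the cathode (higher E°); E°cell = +0.85 − (−0.13) = +0.98 V with n = 2.
Since E = E° − (0.0592/n)·log Q, log Q = n(E° − E)/0.0592 = −0.068.
The balanced reaction is Hg^2+(aq) + Sn(s) → Hg(l) + Sn^2+(aq), so Q = [Sn^2+(aq)] / [Hg^2+(aq)].
Isolating [Hg^2+(aq)] in Q = 10^{−0.068} yields log [Hg^2+(aq)] = −1.033, i.e. 0.093 M.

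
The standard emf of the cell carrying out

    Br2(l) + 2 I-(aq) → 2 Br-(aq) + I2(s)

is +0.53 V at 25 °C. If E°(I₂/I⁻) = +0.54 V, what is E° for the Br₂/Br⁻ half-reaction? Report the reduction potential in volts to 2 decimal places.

In the reaction as written the Br₂/Br⁻ couple is reduced (cathode) and I₂/I⁻ is oxidized (anode), so E°cell = E°(Br₂/Br⁻) − E°(I₂/I⁻).
E°(Br₂/Br⁻) = E°cell + E°(anode) = +0.53 + (+0.54) = +1.07 V.

+1.07 V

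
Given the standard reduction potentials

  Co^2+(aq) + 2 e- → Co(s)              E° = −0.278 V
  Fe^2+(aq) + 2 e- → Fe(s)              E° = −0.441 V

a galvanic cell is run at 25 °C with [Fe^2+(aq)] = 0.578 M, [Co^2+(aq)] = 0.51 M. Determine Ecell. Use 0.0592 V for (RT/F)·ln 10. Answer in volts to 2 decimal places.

Co²⁺/Co is reduced (cathode, E° = −0.278 V) and Fe²⁺/Fe is oxidized (anode).
E°cell = E°cat − E°an = −0.278 − (−0.441) = +0.163 V; n = 2.
For the overall reaction Co^2+(aq) + Fe(s) → Co(s) + Fe^2+(aq), Q = [Fe^2+(aq)] / [Co^2+(aq)] = 1.13, giving log Q = 0.054.
Applying E = E° − (RT ln10/nF)·log Q gives +0.163 − (0.0592/2)(0.054) = +0.16 V.

+0.16 V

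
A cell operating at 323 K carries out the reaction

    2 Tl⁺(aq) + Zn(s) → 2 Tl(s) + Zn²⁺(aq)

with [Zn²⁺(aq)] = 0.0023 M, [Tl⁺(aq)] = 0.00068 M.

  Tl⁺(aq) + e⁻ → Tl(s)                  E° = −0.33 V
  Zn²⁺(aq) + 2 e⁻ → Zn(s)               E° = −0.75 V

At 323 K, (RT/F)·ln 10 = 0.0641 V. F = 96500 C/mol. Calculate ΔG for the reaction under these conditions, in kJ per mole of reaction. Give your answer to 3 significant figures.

E°cell = −0.33 − (−0.75) = +0.42 V; the balanced reaction transfers n = 2 electrons.
Q = [Zn²⁺(aq)] / [Tl⁺(aq)]^2 = 4.97×10^3, so log Q = 3.697 and E = +0.42 − (0.0641/2)(3.697) = +0.3015 V.
ΔG = −nFE = −(2)(96500)(+0.3015) J/mol = −58.2 kJ/mol.

−58.2 kJ/mol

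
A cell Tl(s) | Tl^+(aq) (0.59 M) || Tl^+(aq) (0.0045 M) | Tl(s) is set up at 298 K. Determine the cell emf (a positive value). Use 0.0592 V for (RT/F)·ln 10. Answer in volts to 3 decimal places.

For a concentration cell E°cell = 0, since both electrodes use the same couple.
The compartment with the higher Tl^+(aq) concentration (0.59 M) acts as the cathode; ions are reduced there and produced at the dilute (0.0045 M) anode.
With n = 1, Ecell = −(0.0592/1)·log([dilute]/[conc]) = −(0.0592/1)·log(0.0045/0.59) = +0.125 V.

0.125 V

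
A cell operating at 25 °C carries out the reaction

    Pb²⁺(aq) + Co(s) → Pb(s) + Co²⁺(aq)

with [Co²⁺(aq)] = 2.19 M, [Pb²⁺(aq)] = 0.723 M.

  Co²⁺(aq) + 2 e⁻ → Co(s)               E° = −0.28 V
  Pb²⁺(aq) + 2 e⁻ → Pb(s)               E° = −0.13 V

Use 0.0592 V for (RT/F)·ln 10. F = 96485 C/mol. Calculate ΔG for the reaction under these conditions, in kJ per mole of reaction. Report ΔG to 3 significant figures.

With Pb²⁺/Pb reduced at the cathode, E°cell = −0.13 − (−0.28) = +0.15 V and n = 2.
Here Q = [Co²⁺(aq)] / [Pb²⁺(aq)] = 3.03 (log Q = 0.481), giving E = +0.15 − (0.0592/2)·(0.481) = +0.1358 V.
Then ΔG = −nFE = −2 × 96485 × +0.1358 J/mol = −26.2 kJ/mol.

−26.2 kJ/mol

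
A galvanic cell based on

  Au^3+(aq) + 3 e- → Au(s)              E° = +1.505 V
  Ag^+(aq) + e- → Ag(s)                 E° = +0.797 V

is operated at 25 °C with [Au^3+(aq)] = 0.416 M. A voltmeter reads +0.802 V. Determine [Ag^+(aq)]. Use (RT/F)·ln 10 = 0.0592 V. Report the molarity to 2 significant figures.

With Au³⁺/Au at the cathode and Ag⁺/Ag at the anode, E°cell = +1.505 − (+0.797) = +0.708 V (n = 3).
Rearranging E = E° − (0.0592/n)·log Q gives log Q = 3(+0.708 − (+0.802))/0.0592 = −4.764.
The balanced reaction is Au^3+(aq) + 3 Ag(s) → Au(s) + 3 Ag^+(aq), so Q = [Ag^+(aq)]^3 / [Au^3+(aq)].
Isolating [Ag^+(aq)] in Q = 10^{−4.764} yields log [Ag^+(aq)] = −1.715, i.e. 0.019 M.

0.019 M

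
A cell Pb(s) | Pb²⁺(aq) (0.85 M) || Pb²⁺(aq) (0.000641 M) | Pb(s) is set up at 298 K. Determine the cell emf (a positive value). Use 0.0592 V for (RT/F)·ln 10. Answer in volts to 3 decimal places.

0.092 V

For a concentration cell E°cell = 0, since both electrodes use the same couple.
The compartment with the higher Pb²⁺(aq) concentration (0.85 M) acts as the cathode; ions are reduced there and produced at the dilute (0.000641 M) anode.
With n = 2, Ecell = −(0.0592/2)·log([dilute]/[conc]) = −(0.0592/2)·log(0.000641/0.85) = +0.092 V.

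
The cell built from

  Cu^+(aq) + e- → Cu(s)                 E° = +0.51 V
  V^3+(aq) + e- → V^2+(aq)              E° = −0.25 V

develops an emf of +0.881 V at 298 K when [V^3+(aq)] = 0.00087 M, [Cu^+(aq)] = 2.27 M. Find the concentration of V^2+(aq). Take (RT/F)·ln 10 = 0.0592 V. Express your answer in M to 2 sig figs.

0.042 M

With Cu⁺/Cu at the cathode and V³⁺/V²⁺ at the anode, E°cell = +0.51 − (−0.25) = +0.76 V (n = 1).
Rearranging E = E° − (0.0592/n)·log Q gives log Q = 1(+0.76 − (+0.881))/0.0592 = −2.044.
For Cu^+(aq) + V^2+(aq) → Cu(s) + V^3+(aq), the reaction quotient is Q = [V^3+(aq)] / ([Cu^+(aq)]·[V^2+(aq)]).
Substituting the known concentrations and solving, log [V^2+(aq)] = −1.373 and [V^2+(aq)] = 0.042 M.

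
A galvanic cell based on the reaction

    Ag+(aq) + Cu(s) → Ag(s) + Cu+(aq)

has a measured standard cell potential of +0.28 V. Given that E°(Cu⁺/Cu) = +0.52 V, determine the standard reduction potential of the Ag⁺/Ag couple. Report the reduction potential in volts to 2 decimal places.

In the reaction as written the Ag⁺/Ag couple is reduced (cathode) and Cu⁺/Cu is oxidized (anode), so E°cell = E°(Ag⁺/Ag) − E°(Cu⁺/Cu).
E°(Ag⁺/Ag) = E°cell + E°(anode) = +0.28 + (+0.52) = +0.80 V.

+0.80 V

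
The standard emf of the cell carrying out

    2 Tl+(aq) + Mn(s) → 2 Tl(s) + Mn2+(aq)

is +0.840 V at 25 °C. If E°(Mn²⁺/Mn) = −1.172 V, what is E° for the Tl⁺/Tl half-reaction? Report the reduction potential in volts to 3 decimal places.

−0.332 V

In the reaction as written the Tl⁺/Tl couple is reduced (cathode) and Mn²⁺/Mn is oxidized (anode), so E°cell = E°(Tl⁺/Tl) − E°(Mn²⁺/Mn).
E°(Tl⁺/Tl) = E°cell + E°(anode) = +0.840 + (−1.172) = −0.332 V.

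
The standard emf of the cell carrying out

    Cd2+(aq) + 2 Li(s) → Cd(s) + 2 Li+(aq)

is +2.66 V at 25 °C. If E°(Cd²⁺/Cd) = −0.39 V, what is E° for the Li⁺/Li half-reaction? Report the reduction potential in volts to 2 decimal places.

−3.05 V

In the reaction as written the Cd²⁺/Cd couple is reduced (cathode) and Li⁺/Li is oxidized (anode), so E°cell = E°(Cd²⁺/Cd) − E°(Li⁺/Li).
E°(Li⁺/Li) = E°(cathode) − E°cell = −0.39 − (+2.66) = −3.05 V.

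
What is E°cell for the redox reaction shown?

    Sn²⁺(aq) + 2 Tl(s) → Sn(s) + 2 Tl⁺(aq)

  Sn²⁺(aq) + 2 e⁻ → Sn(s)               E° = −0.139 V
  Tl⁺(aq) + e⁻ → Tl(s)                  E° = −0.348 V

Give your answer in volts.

+0.209 V

Sn²⁺(aq) gains electrons, so the Sn²⁺/Sn couple is the cathode; the Tl⁺/Tl couple is the anode.
E°cell = E°(cathode) − E°(anode) = −0.139 − (−0.348) = +0.209 V.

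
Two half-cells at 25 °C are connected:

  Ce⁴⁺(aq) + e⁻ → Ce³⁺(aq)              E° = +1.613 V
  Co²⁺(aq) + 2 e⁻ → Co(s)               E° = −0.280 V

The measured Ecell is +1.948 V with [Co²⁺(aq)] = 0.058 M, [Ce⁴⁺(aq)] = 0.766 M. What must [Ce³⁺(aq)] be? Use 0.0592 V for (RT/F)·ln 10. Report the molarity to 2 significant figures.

The Ce⁴⁺/Ce³⁺ couple has the larger reduction potential, so it is the cathode: E°cell = +1.613 − (−0.280) = +1.893 V and n = 2.
Rearranging E = E° − (0.0592/n)·log Q gives log Q = 2(+1.893 − (+1.948))/0.0592 = −1.858.
The balanced reaction is 2 Ce⁴⁺(aq) + Co(s) → 2 Ce³⁺(aq) + Co²⁺(aq), so Q = ([Ce³⁺(aq)]^2·[Co²⁺(aq)]) / [Ce⁴⁺(aq)]^2.
Substituting the known concentrations and solving, log [Ce³⁺(aq)] = −0.426 and [Ce³⁺(aq)] = 0.37 M.

0.37 M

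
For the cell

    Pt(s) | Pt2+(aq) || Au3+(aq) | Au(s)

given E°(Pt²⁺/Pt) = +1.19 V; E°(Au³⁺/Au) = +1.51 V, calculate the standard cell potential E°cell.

+0.32 V

By convention the left-hand electrode in cell notation is the anode (oxidation) and the right-hand electrode is the cathode (reduction).
E°cell = E°(right) − E°(left) = +1.51 − (+1.19) = +0.32 V.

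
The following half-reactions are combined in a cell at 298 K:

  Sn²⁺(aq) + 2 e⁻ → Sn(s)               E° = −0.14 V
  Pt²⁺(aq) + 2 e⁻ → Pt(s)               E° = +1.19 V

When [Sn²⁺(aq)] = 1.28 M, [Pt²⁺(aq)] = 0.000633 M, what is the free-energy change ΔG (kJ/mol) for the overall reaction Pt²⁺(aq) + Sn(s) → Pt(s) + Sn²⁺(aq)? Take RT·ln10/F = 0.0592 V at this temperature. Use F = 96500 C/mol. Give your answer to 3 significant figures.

−238 kJ/mol

E°cell = +1.19 − (−0.14) = +1.33 V; the balanced reaction transfers n = 2 electrons.
Here Q = [Sn²⁺(aq)] / [Pt²⁺(aq)] = 2.02×10^3 (log Q = 3.306), giving E = +1.33 − (0.0592/2)·(3.306) = +1.2321 V.
Finally ΔG = −nFE = −(2)(96500 C/mol)(+1.2321 V) = −238 kJ/mol.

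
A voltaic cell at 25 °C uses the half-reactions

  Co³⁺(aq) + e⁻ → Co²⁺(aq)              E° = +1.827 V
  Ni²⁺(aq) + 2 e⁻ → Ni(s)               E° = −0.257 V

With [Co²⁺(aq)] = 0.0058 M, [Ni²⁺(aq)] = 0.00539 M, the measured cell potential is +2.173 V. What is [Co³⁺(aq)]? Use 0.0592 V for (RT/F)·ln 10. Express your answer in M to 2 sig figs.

The Co³⁺/Co²⁺ couple has the larger reduction potential, so it is the cathode: E°cell = +1.827 − (−0.257) = +2.084 V and n = 2.
Since E = E° − (0.0592/n)·log Q, log Q = n(E° − E)/0.0592 = −3.007.
For 2 Co³⁺(aq) + Ni(s) → 2 Co²⁺(aq) + Ni²⁺(aq), the reaction quotient is Q = ([Co²⁺(aq)]^2·[Ni²⁺(aq)]) / [Co³⁺(aq)]^2.
Isolating [Co³⁺(aq)] in Q = 10^{−3.007} yields log [Co³⁺(aq)] = −1.867, i.e. 0.014 M.

0.014 M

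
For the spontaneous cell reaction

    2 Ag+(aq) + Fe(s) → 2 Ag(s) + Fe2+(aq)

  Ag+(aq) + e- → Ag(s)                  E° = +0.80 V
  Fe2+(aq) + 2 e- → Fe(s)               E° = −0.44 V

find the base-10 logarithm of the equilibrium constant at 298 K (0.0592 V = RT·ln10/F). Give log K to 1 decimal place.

The Ag⁺/Ag couple is reduced (cathode); E°cell = +0.80 − (−0.44) = +1.24 V with n = 2.
At equilibrium E = 0, so log K = nE°cell / 0.0592 = (2)(+1.24) / 0.0592 = 41.9.

log K = 41.9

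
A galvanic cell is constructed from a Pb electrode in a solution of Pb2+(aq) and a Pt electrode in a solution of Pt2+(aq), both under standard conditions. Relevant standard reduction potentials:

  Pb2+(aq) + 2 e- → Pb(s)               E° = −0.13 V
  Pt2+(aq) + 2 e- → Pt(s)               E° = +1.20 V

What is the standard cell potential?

+1.33 V

The Pt²⁺/Pt couple has the higher E°, so Pt ion is reduced (cathode) and Pb is oxidized (anode).
E°cell = E°(cathode) − E°(anode) = +1.20 − (−0.13) = +1.33 V.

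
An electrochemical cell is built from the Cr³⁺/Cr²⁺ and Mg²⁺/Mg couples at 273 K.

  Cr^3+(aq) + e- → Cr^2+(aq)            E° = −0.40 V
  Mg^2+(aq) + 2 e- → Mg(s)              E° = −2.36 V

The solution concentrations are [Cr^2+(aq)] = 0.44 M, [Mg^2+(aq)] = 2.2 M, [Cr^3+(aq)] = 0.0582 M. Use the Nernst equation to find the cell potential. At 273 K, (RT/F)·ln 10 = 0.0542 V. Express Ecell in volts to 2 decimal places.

+1.90 V

Since E°(Cr³⁺/Cr²⁺) > E°(Mg²⁺/Mg), Cr³⁺/Cr²⁺ serves as the cathode.
The standard potential is −0.40 − (−2.36) = +1.96 V and the balanced reaction transfers n = 2 electrons.
Balancing gives 2 Cr^3+(aq) + Mg(s) → 2 Cr^2+(aq) + Mg^2+(aq); hence Q = ([Cr^2+(aq)]^2·[Mg^2+(aq)]) / [Cr^3+(aq)]^2 = 126 (log Q = 2.099).
E = E° − (0.0542/n)·log Q = +1.96 − (0.0542/2)(2.099) = +1.90 V.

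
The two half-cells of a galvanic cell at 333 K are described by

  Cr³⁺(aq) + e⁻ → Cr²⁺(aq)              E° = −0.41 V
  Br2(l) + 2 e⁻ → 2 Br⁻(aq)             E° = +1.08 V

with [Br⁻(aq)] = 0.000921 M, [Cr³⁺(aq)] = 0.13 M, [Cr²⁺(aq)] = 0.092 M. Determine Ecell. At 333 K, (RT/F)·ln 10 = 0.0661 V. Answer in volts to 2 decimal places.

Br₂/Br⁻ is reduced (cathode, E° = +1.08 V) and Cr³⁺/Cr²⁺ is oxidized (anode).
E°cell = E°cat − E°an = +1.08 − (−0.41) = +1.49 V; n = 2.
For the overall reaction Br2(l) + 2 Cr²⁺(aq) → 2 Br⁻(aq) + 2 Cr³⁺(aq), Q = ([Br⁻(aq)]^2·[Cr³⁺(aq)]^2) / [Cr²⁺(aq)]^2 = 1.69×10^−6, giving log Q = −5.771.
E = E° − (0.0661/n)·log Q = +1.49 − (0.0661/2)(−5.771) = +1.68 V.

+1.68 V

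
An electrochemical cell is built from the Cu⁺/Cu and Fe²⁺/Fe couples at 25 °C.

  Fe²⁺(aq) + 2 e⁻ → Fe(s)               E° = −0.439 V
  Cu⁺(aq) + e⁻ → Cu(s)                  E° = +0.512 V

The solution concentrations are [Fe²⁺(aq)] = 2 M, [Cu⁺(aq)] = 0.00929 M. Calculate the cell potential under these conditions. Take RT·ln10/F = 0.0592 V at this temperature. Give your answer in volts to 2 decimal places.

Cu⁺/Cu is reduced (cathode, E° = +0.512 V) and Fe²⁺/Fe is oxidized (anode).
E°cell = +0.512 − (−0.439) = +0.951 V, with n = 2 electrons transferred.
Balancing gives 2 Cu⁺(aq) + Fe(s) → 2 Cu(s) + Fe²⁺(aq); hence Q = [Fe²⁺(aq)] / [Cu⁺(aq)]^2 = 2.32×10^4 (log Q = 4.365).
E = E° − (0.0592/n)·log Q = +0.951 − (0.0592/2)(4.365) = +0.82 V.

+0.82 V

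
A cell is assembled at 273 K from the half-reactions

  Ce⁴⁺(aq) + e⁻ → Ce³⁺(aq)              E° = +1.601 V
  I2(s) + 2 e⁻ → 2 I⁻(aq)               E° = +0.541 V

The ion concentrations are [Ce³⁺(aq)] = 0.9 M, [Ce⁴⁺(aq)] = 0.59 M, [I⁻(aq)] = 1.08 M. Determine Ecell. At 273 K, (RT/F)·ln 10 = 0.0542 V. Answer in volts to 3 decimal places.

Ce⁴⁺/Ce³⁺ is reduced (cathode, E° = +1.601 V) and I₂/I⁻ is oxidized (anode).
E°cell = E°cat − E°an = +1.601 − (+0.541) = +1.060 V; n = 2.
For the overall reaction 2 Ce⁴⁺(aq) + 2 I⁻(aq) → 2 Ce³⁺(aq) + I2(s), Q = [Ce³⁺(aq)]^2 / ([Ce⁴⁺(aq)]^2·[I⁻(aq)]^2) = 1.99, giving log Q = 0.300.
Applying E = E° − (RT ln10/nF)·log Q gives +1.060 − (0.0542/2)(0.300) = +1.052 V.

+1.052 V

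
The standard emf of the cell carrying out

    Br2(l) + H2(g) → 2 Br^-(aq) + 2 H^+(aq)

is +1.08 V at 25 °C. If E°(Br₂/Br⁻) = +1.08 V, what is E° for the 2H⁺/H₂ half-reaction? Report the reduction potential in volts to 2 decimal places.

+0.00 V

In the reaction as written the Br₂/Br⁻ couple is reduced (cathode) and 2H⁺/H₂ is oxidized (anode), so E°cell = E°(Br₂/Br⁻) − E°(2H⁺/H₂).
E°(2H⁺/H₂) = E°(cathode) − E°cell = +1.08 − (+1.08) = +0.00 V.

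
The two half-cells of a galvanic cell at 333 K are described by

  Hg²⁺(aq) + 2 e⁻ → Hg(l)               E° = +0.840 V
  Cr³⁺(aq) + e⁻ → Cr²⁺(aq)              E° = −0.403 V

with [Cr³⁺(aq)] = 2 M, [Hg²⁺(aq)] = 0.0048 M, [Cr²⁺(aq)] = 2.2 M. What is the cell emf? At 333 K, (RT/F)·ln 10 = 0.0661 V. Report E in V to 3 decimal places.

Since E°(Hg²⁺/Hg) > E°(Cr³⁺/Cr²⁺), Hg²⁺/Hg serves as the cathode.
E°cell = +0.840 − (−0.403) = +1.243 V, with n = 2 electrons transferred.
For the overall reaction Hg²⁺(aq) + 2 Cr²⁺(aq) → Hg(l) + 2 Cr³⁺(aq), Q = [Cr³⁺(aq)]^2 / ([Hg²⁺(aq)]·[Cr²⁺(aq)]^2) = 172, giving log Q = 2.236.
E = E° − (0.0661/n)·log Q = +1.243 − (0.0661/2)(2.236) = +1.169 V.

+1.169 V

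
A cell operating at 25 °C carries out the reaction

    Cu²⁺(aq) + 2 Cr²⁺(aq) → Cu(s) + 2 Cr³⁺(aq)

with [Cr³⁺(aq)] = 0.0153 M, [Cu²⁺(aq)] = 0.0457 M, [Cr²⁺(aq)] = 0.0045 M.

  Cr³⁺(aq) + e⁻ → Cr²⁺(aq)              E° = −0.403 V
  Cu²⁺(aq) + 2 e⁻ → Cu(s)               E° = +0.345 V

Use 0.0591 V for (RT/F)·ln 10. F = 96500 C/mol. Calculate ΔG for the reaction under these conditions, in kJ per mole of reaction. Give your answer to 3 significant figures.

−131 kJ/mol

The standard cell potential is +0.345 − (−0.403) = +0.748 V, with n = 2 electrons in the balanced equation.
The reaction quotient is [Cr³⁺(aq)]^2 / ([Cu²⁺(aq)]·[Cr²⁺(aq)]^2) = 253; by Nernst, E = +0.748 − (0.0591/2)(2.403) = +0.6770 V.
ΔG = −nFE = −(2)(96500)(+0.6770) J/mol = −131 kJ/mol.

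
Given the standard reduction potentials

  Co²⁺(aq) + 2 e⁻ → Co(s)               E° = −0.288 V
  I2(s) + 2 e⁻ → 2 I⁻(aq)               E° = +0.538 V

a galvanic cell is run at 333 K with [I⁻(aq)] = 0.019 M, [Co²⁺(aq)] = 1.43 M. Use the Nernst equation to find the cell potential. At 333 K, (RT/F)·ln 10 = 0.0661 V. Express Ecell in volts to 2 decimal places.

Since E°(I₂/I⁻) > E°(Co²⁺/Co), I₂/I⁻ serves as the cathode.
E°cell = E°cat − E°an = +0.538 − (−0.288) = +0.826 V; n = 2.
Balancing gives I2(s) + Co(s) → 2 I⁻(aq) + Co²⁺(aq); hence Q = [I⁻(aq)]^2·[Co²⁺(aq)] = 0.000516 (log Q = −3.287).
Applying E = E° − (RT ln10/nF)·log Q gives +0.826 − (0.0661/2)(−3.287) = +0.93 V.

+0.93 V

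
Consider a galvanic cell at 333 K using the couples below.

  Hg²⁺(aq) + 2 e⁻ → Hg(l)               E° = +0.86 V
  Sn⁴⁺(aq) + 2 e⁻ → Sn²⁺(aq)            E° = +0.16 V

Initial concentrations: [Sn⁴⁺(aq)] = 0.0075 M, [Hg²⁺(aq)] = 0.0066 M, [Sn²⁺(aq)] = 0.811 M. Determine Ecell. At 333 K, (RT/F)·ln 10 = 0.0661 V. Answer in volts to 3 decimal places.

+0.695 V

Since E°(Hg²⁺/Hg) > E°(Sn⁴⁺/Sn²⁺), Hg²⁺/Hg serves as the cathode.
E°cell = E°cat − E°an = +0.86 − (+0.16) = +0.70 V; n = 2.
For the overall reaction Hg²⁺(aq) + Sn²⁺(aq) → Hg(l) + Sn⁴⁺(aq), Q = [Sn⁴⁺(aq)] / ([Hg²⁺(aq)]·[Sn²⁺(aq)]) = 1.4, giving log Q = 0.146.
E = E° − (0.0661/n)·log Q = +0.70 − (0.0661/2)(0.146) = +0.695 V.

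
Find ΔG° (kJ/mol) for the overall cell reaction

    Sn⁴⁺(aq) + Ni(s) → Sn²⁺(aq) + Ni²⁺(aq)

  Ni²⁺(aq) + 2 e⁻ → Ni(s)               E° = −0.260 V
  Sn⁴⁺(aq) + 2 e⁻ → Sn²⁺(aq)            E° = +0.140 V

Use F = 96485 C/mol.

−77.2 kJ/mol

In the reaction as written Sn⁴⁺(aq) is reduced, so the Sn⁴⁺/Sn²⁺ couple is the cathode and Ni²⁺/Ni is the anode.
E°cell = +0.140 − (−0.260) = +0.400 V; balancing electrons gives n = 2.
ΔG° = −nFE°cell = −(2)(96485)(+0.400) J/mol = −77.2 kJ/mol.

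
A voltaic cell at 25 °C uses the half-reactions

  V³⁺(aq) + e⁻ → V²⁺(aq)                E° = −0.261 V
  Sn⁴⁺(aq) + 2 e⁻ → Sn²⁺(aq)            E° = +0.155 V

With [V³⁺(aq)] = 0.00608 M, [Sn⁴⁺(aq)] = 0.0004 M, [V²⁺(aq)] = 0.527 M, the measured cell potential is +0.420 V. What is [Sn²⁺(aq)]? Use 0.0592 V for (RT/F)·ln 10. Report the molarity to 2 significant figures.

The Sn⁴⁺/Sn²⁺ couple has the larger reduction potential, so it is the cathode: E°cell = +0.155 − (−0.261) = +0.416 V and n = 2.
From the Nernst equation, log Q = n(E° − E)/0.0592 = 2·(+0.416 − (+0.420))/0.0592 = −0.135.
The balanced reaction is Sn⁴⁺(aq) + 2 V²⁺(aq) → Sn²⁺(aq) + 2 V³⁺(aq), so Q = ([Sn²⁺(aq)]·[V³⁺(aq)]^2) / ([Sn⁴⁺(aq)]·[V²⁺(aq)]^2).
Solving for the unknown gives log [Sn²⁺(aq)] = 0.343, so [Sn²⁺(aq)] ≈ 2.2 M.

2.2 M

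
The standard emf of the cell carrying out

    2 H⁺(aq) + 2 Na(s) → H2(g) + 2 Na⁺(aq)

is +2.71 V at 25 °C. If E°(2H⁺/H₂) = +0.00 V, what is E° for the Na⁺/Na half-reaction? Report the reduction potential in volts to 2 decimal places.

−2.71 V

In the reaction as written the 2H⁺/H₂ couple is reduced (cathode) and Na⁺/Na is oxidized (anode), so E°cell = E°(2H⁺/H₂) − E°(Na⁺/Na).
E°(Na⁺/Na) = E°(cathode) − E°cell = +0.00 − (+2.71) = −2.71 V.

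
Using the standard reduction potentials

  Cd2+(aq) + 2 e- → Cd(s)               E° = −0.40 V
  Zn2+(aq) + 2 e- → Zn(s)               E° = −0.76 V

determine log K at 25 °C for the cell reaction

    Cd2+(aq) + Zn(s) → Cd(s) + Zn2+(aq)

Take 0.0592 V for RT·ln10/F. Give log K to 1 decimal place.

The Cd²⁺/Cd couple is reduced (cathode); E°cell = −0.40 − (−0.76) = +0.36 V with n = 2.
At equilibrium E = 0, so log K = nE°cell / 0.0592 = (2)(+0.36) / 0.0592 = 12.2.

log K = 12.2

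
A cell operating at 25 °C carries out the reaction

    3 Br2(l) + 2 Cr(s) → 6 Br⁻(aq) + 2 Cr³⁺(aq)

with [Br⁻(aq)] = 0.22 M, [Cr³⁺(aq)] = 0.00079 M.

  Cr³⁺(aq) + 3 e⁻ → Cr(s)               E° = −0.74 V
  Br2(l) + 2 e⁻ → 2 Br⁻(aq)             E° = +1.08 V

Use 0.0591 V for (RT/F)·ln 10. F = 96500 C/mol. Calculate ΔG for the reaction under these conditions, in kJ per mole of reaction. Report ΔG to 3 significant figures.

With Br₂/Br⁻ reduced at the cathode, E°cell = +1.08 − (−0.74) = +1.82 V and n = 6.
Q = [Br⁻(aq)]^6·[Cr³⁺(aq)]^2 = 7.08×10^−11, so log Q = −10.150 and E = +1.82 − (0.0591/6)(−10.150) = +1.9200 V.
ΔG = −nFE = −(6)(96500)(+1.9200) J/mol = −1110 kJ/mol.

−1110 kJ/mol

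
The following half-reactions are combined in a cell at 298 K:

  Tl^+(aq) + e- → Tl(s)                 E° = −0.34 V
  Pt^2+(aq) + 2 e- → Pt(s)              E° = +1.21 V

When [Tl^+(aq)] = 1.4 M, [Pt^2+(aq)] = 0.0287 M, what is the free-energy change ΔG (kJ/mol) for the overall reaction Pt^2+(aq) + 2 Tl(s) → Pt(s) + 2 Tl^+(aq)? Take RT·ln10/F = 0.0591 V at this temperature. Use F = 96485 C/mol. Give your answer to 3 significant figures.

−289 kJ/mol

The standard cell potential is +1.21 − (−0.34) = +1.55 V, with n = 2 electrons in the balanced equation.
The reaction quotient is [Tl^+(aq)]^2 / [Pt^2+(aq)] = 68.3; by Nernst, E = +1.55 − (0.0591/2)(1.834) = +1.4958 V.
Then ΔG = −nFE = −2 × 96485 × +1.4958 J/mol = −289 kJ/mol.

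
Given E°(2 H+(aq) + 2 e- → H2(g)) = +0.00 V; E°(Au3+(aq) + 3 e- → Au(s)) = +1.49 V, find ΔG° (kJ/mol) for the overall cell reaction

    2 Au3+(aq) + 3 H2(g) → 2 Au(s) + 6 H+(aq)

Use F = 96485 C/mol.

−863 kJ/mol

In the reaction as written Au3+(aq) is reduced, so the Au³⁺/Au couple is the cathode and 2H⁺/H₂ is the anode.
E°cell = +1.49 − (+0.00) = +1.49 V; balancing electrons gives n = 6.
ΔG° = −nFE°cell = −(6)(96485)(+1.49) J/mol = −863 kJ/mol.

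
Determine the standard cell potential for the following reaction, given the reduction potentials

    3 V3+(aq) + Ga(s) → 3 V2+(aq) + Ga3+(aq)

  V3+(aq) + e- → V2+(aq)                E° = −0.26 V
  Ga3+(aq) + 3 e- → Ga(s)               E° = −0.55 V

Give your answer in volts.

In the reaction as written, V3+(aq) is reduced (cathode) and Ga3+(aq) is produced by oxidation at the anode.
E°cell = E°(cathode) − E°(anode) = −0.26 − (−0.55) = +0.29 V.
The positive value indicates the reaction is spontaneous as written.

+0.29 V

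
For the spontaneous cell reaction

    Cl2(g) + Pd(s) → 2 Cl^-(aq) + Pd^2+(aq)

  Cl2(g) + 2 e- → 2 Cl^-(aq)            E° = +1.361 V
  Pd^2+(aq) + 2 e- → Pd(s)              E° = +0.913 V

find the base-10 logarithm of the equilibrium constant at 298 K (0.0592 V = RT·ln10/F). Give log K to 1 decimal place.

log K = 15.1

The Cl₂/Cl⁻ couple is reduced (cathode); E°cell = +1.361 − (+0.913) = +0.448 V with n = 2.
At equilibrium E = 0, so log K = nE°cell / 0.0592 = (2)(+0.448) / 0.0592 = 15.1.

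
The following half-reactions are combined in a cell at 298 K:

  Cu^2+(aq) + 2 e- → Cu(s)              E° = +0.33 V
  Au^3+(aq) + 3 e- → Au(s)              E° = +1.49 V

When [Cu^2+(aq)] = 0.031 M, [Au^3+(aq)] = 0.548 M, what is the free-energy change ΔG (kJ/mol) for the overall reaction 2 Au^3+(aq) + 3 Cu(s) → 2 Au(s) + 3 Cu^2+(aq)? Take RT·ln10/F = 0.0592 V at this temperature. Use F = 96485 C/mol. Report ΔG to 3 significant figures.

−694 kJ/mol

E°cell = +1.49 − (+0.33) = +1.16 V; the balanced reaction transfers n = 6 electrons.
The reaction quotient is [Cu^2+(aq)]^3 / [Au^3+(aq)]^2 = 9.92×10^−5; by Nernst, E = +1.16 − (0.0592/6)(−4.003) = +1.1995 V.
ΔG = −nFE = −(6)(96485)(+1.1995) J/mol = −694 kJ/mol.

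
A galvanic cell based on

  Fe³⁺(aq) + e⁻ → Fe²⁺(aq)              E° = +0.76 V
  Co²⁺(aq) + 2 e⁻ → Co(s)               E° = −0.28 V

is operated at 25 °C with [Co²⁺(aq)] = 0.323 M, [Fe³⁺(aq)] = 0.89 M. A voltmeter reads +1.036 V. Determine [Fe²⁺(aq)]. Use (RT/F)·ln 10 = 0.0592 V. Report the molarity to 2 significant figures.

Fe³⁺/Fe²⁺ is the cathode (higher E°); E°cell = +0.76 − (−0.28) = +1.04 V with n = 2.
Rearranging E = E° − (0.0592/n)·log Q gives log Q = 2(+1.04 − (+1.036))/0.0592 = 0.135.
For 2 Fe³⁺(aq) + Co(s) → 2 Fe²⁺(aq) + Co²⁺(aq), the reaction quotient is Q = ([Fe²⁺(aq)]^2·[Co²⁺(aq)]) / [Fe³⁺(aq)]^2.
Isolating [Fe²⁺(aq)] in Q = 10^{0.135} yields log [Fe²⁺(aq)] = 0.262, i.e. 1.8 M.

1.8 M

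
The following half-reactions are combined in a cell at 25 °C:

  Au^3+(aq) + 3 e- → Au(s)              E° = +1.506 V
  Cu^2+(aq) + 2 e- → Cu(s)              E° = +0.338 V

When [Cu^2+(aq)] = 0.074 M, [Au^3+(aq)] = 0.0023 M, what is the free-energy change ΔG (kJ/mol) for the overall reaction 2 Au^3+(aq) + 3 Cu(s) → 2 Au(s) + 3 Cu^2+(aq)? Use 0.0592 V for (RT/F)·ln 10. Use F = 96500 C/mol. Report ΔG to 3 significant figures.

With Au³⁺/Au reduced at the cathode, E°cell = +1.506 − (+0.338) = +1.168 V and n = 6.
Here Q = [Cu^2+(aq)]^3 / [Au^3+(aq)]^2 = 76.6 (log Q = 1.884), giving E = +1.168 − (0.0592/6)·(1.884) = +1.1494 V.
Then ΔG = −nFE = −6 × 96500 × +1.1494 J/mol = −666 kJ/mol.

−666 kJ/mol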